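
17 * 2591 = 44047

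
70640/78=35320/39 = 905.64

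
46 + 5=51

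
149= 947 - 798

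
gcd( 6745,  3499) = 1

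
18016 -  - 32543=50559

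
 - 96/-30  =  16/5  =  3.20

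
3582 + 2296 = 5878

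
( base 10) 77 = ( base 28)2L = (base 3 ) 2212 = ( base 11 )70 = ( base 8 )115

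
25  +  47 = 72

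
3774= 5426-1652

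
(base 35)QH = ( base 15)41C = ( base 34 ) R9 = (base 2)1110011111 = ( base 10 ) 927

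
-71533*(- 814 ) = 58227862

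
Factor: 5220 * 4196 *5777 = 126534324240 =2^4*3^2*5^1*29^1 * 53^1*109^1 * 1049^1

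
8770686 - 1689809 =7080877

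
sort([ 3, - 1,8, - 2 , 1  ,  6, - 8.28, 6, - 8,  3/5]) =[-8.28, - 8, - 2, - 1,3/5, 1,3,6, 6,8]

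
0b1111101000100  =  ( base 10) 8004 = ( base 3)101222110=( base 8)17504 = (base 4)1331010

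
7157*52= 372164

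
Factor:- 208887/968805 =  - 69629/322935 =- 3^ (-1 )*5^( - 1 ) * 7^4*29^1* 21529^( - 1) 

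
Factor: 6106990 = 2^1*5^1*610699^1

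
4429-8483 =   -  4054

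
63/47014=63/47014=0.00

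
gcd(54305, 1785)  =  5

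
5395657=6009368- 613711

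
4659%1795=1069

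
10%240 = 10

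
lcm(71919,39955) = 359595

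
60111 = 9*6679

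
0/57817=0= 0.00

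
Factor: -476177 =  - 13^1*36629^1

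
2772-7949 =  - 5177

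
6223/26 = 239 + 9/26 = 239.35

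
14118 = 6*2353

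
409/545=409/545 =0.75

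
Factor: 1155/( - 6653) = -3^1*5^1*7^1*11^1 * 6653^(  -  1) 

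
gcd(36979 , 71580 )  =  1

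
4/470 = 2/235 = 0.01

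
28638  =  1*28638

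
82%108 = 82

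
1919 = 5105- 3186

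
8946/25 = 8946/25 = 357.84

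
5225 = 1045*5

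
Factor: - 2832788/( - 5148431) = 2^2 * 7^2 * 97^1 * 131^(-1) * 149^1*39301^(-1)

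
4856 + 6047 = 10903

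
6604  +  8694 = 15298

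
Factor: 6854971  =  67^1* 101^1*1013^1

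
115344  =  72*1602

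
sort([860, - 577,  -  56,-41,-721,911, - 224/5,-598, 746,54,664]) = [ - 721, - 598, - 577, - 56, - 224/5, - 41, 54,664,746,860,  911 ] 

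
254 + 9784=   10038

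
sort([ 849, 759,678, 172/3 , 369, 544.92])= [ 172/3, 369, 544.92,678,  759,849 ]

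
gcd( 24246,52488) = 54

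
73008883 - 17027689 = 55981194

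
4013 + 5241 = 9254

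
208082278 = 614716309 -406634031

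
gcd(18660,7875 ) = 15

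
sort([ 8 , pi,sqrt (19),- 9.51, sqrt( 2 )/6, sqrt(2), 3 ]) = [ - 9.51, sqrt( 2)/6,sqrt(2),3, pi,sqrt(19 ),8] 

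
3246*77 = 249942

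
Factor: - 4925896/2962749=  - 2^3*3^( - 1 )*113^1*419^( - 1)*2357^( - 1)*5449^1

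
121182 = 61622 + 59560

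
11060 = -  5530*( -2)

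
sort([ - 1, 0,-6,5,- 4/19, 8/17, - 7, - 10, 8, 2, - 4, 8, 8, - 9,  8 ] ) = [ -10, - 9, - 7,-6,-4,-1, - 4/19,0, 8/17,  2, 5, 8, 8, 8,8]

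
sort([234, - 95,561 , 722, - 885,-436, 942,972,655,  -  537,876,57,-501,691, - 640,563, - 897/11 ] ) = [ - 885, - 640,- 537, - 501,-436,-95,-897/11,  57,234, 561, 563,655, 691, 722, 876,942 , 972]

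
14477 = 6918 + 7559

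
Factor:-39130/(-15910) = 91/37= 7^1*13^1*37^( - 1 )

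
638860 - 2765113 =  - 2126253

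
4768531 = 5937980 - 1169449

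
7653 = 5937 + 1716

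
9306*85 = 791010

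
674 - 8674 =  - 8000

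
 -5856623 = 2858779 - 8715402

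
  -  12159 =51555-63714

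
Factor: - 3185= - 5^1*7^2 * 13^1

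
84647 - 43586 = 41061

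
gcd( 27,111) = 3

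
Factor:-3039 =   -  3^1* 1013^1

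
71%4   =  3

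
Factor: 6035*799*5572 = 2^2*5^1*7^1 * 17^2*47^1*71^1 * 199^1  =  26867988980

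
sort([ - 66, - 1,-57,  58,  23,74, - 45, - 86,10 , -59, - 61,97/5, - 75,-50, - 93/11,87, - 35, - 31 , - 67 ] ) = [  -  86, - 75, - 67, - 66, - 61, - 59, - 57, - 50, - 45 , - 35, - 31,-93/11, - 1, 10,97/5, 23, 58,  74, 87 ] 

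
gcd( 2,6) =2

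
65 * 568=36920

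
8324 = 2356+5968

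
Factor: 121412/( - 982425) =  - 2^2*3^ ( - 1) *5^( - 2)*127^1*239^1*13099^(-1)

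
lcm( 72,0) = 0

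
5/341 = 5/341 = 0.01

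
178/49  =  3  +  31/49  =  3.63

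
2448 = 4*612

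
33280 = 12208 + 21072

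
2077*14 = 29078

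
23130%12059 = 11071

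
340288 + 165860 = 506148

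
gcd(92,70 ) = 2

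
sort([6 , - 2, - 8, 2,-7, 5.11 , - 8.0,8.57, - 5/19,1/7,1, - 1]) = [ -8, - 8.0, - 7, - 2, -1,-5/19, 1/7,1, 2,5.11, 6, 8.57] 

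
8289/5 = 1657 + 4/5 = 1657.80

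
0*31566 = 0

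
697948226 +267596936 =965545162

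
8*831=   6648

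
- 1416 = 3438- 4854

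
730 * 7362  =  5374260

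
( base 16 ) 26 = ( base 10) 38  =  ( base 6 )102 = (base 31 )17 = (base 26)1C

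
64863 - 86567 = - 21704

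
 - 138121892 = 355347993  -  493469885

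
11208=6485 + 4723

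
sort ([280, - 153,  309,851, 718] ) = [ - 153, 280 , 309,718, 851]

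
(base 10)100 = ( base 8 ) 144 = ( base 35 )2u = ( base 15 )6a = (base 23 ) 48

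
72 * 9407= 677304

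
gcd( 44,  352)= 44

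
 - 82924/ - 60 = 20731/15 = 1382.07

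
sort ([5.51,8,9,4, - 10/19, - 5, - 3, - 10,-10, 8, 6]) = [ - 10, - 10 , - 5, - 3, - 10/19,  4,5.51, 6,8,  8 , 9]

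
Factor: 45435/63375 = 233/325 = 5^( -2) * 13^(-1)*233^1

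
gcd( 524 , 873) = 1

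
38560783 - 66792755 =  - 28231972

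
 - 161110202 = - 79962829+  -  81147373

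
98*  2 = 196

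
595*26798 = 15944810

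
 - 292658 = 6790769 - 7083427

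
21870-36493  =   - 14623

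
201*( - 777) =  - 156177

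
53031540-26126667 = 26904873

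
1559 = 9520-7961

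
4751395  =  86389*55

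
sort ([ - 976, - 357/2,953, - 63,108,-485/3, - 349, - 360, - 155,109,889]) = [ - 976, - 360, - 349, - 357/2,  -  485/3, - 155, - 63,108,109,889, 953]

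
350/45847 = 350/45847 = 0.01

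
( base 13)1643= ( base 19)90H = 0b110011000010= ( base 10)3266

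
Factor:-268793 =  - 7^1 * 19^1*43^1*47^1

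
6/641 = 6/641 = 0.01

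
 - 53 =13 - 66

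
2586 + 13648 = 16234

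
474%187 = 100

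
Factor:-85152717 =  - 3^2*13^1 * 181^1*4021^1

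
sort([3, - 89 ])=[- 89,3]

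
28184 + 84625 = 112809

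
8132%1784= 996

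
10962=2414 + 8548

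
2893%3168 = 2893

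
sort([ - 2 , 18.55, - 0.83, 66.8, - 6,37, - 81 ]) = [ - 81, -6 , - 2,-0.83, 18.55,37,66.8]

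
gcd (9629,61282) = 1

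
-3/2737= -1 +2734/2737 = - 0.00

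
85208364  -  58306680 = 26901684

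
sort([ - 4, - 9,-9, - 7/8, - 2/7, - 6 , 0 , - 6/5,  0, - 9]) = [ - 9,-9,- 9, - 6,  -  4, - 6/5, - 7/8 ,  -  2/7,0,0]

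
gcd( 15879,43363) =1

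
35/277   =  35/277 = 0.13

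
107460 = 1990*54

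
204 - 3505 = - 3301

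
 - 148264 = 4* ( - 37066)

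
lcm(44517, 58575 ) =1112925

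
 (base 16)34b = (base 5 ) 11333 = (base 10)843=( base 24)1B3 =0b1101001011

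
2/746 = 1/373 = 0.00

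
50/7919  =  50/7919 = 0.01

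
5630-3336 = 2294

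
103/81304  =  103/81304 = 0.00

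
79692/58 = 1374=   1374.00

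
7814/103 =75  +  89/103 = 75.86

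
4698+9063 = 13761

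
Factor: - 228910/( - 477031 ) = 2^1*5^1*11^1*2081^1*477031^ ( - 1 )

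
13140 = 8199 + 4941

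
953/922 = 1 + 31/922 = 1.03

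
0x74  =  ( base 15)7b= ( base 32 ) 3K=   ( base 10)116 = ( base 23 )51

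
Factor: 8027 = 23^1*349^1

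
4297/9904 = 4297/9904 =0.43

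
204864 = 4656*44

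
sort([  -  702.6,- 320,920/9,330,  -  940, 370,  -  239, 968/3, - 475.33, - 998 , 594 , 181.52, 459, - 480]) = [ - 998, - 940,-702.6,-480,-475.33,- 320, - 239,920/9 , 181.52,968/3, 330,370, 459, 594 ] 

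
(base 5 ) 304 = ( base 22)3d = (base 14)59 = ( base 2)1001111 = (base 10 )79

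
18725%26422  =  18725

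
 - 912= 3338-4250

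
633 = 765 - 132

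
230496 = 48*4802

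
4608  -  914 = 3694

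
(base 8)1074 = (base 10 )572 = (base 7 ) 1445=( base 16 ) 23C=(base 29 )JL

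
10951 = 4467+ 6484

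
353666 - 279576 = 74090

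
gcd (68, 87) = 1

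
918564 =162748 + 755816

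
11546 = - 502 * ( - 23)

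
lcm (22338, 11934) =871182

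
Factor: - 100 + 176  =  2^2*19^1=76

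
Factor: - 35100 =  - 2^2*3^3*5^2*13^1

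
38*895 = 34010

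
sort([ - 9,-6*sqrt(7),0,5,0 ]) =[ - 6 *sqrt( 7), - 9, 0,  0 , 5] 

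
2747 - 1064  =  1683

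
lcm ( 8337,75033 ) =75033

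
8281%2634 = 379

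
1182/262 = 4 + 67/131 = 4.51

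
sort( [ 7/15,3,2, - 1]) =[ - 1,  7/15 , 2,3] 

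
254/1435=254/1435 =0.18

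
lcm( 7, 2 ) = 14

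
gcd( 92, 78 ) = 2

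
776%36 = 20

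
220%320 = 220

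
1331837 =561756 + 770081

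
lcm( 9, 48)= 144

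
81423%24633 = 7524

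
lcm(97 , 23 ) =2231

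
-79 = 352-431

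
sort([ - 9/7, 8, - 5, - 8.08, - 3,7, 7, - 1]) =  [ - 8.08, - 5,-3, - 9/7,  -  1,7, 7,8 ]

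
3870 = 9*430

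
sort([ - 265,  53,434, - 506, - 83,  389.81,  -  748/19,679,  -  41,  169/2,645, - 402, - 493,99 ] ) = [ - 506,  -  493,  -  402, - 265,-83,  -  41,  -  748/19,53,169/2, 99 , 389.81, 434, 645,679] 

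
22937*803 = 18418411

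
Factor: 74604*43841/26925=1090237988/8975 = 2^2  *5^ ( - 2) * 7^1*359^(-1 )* 6217^1 *6263^1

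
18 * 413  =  7434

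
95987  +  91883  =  187870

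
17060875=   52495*325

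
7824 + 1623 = 9447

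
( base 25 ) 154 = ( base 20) 1HE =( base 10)754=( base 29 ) q0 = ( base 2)1011110010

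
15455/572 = 1405/52 =27.02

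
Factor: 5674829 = 31^1*183059^1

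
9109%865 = 459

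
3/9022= 3/9022 = 0.00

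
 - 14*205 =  - 2870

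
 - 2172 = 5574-7746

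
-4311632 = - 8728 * 494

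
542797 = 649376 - 106579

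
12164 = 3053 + 9111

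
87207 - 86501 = 706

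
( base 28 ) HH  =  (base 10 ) 493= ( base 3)200021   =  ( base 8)755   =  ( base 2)111101101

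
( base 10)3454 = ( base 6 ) 23554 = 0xD7E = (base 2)110101111110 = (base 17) bg3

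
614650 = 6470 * 95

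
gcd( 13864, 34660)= 6932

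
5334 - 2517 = 2817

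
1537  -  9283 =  - 7746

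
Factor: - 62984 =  - 2^3*7873^1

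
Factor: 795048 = 2^3*3^1 * 157^1 * 211^1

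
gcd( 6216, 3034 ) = 74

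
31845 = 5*6369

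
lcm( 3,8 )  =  24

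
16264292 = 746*21802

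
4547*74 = 336478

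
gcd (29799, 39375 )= 63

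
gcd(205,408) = 1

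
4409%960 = 569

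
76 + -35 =41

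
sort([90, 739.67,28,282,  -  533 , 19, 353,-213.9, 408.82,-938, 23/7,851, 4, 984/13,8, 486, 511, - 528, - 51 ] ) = [ - 938, - 533, - 528, - 213.9,- 51 , 23/7,4, 8, 19,28,984/13,90,  282, 353,408.82, 486, 511,739.67, 851] 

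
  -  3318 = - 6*553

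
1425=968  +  457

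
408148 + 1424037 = 1832185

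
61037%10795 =7062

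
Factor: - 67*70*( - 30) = 2^2*3^1*5^2*7^1*67^1=140700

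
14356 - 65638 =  - 51282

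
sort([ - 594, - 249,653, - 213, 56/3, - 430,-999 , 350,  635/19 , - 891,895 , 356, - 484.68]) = [ -999, - 891,  -  594, - 484.68, - 430 , - 249,-213,56/3,635/19, 350,  356,653,895]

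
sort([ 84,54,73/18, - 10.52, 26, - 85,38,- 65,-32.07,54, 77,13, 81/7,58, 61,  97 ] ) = [ - 85, - 65, - 32.07, - 10.52,73/18,81/7, 13, 26,38,54,54, 58,61, 77,84,97]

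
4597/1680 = 4597/1680=2.74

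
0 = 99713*0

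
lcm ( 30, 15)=30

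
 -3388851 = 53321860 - 56710711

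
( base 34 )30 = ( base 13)7B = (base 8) 146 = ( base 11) 93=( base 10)102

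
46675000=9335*5000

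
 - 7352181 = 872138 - 8224319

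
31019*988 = 30646772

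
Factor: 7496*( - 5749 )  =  -2^3*937^1*5749^1= - 43094504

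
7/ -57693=  -  7/57693 =-0.00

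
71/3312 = 71/3312 =0.02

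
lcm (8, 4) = 8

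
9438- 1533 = 7905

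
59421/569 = 59421/569 = 104.43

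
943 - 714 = 229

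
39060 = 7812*5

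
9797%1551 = 491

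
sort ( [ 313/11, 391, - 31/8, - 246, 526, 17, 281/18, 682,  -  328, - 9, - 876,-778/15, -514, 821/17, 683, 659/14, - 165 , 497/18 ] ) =[ - 876, - 514, - 328, - 246, - 165  ,-778/15,- 9, - 31/8, 281/18,17, 497/18, 313/11, 659/14, 821/17,391, 526, 682, 683]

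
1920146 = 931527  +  988619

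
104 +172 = 276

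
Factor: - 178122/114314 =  - 89061/57157 = - 3^1*7^1*61^( - 1)*937^ (-1)*4241^1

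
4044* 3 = 12132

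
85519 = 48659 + 36860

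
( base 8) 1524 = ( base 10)852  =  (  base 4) 31110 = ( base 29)10b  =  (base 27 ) 14F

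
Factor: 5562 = 2^1 *3^3*103^1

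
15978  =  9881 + 6097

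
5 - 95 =-90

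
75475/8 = 75475/8 = 9434.38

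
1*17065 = 17065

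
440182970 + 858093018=1298275988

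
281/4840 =281/4840 = 0.06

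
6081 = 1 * 6081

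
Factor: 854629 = 854629^1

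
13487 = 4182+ 9305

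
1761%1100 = 661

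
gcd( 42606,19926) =162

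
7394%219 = 167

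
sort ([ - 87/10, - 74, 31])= [ - 74, - 87/10, 31]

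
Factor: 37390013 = 601^1*62213^1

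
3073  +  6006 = 9079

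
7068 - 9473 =-2405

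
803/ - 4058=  - 1 + 3255/4058 = - 0.20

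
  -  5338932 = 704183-6043115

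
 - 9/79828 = -1 + 79819/79828 = - 0.00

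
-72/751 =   -  72/751 = - 0.10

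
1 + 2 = 3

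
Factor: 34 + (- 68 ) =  - 34=- 2^1*17^1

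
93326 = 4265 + 89061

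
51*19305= 984555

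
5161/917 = 5161/917 =5.63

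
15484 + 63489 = 78973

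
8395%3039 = 2317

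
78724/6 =39362/3 = 13120.67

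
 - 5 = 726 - 731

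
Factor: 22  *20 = 2^3*5^1*11^1 =440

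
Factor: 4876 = 2^2*23^1 * 53^1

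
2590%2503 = 87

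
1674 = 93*18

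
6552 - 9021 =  - 2469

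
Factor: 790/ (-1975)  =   - 2^1*5^( - 1)= - 2/5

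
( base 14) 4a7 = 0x3A3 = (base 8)1643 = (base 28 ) 157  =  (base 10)931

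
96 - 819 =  - 723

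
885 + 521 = 1406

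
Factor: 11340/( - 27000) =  - 2^( - 1)*3^1*5^( - 2)*7^1 =- 21/50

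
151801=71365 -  - 80436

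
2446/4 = 1223/2 = 611.50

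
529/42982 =529/42982 = 0.01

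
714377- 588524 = 125853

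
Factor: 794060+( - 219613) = 17^1 * 33791^1 = 574447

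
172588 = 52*3319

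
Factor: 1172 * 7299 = 8554428  =  2^2*3^2*293^1*811^1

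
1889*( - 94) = -177566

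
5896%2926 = 44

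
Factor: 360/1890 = 4/21 = 2^2*3^( - 1) * 7^( - 1)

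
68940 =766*90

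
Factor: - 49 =  -  7^2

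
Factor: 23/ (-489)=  - 3^( - 1 ) * 23^1*163^( - 1)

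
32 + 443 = 475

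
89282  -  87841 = 1441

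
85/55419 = 85/55419 =0.00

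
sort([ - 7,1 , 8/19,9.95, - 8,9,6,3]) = [ - 8,-7, 8/19,1, 3,6, 9, 9.95 ] 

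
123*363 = 44649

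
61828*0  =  0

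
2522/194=13 = 13.00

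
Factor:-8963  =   - 8963^1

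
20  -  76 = -56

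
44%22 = 0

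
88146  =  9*9794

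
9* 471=4239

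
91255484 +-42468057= 48787427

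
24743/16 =1546 + 7/16 = 1546.44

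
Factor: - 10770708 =  -  2^2*3^1*13^2*47^1 * 113^1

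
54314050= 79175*686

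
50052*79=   3954108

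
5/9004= 5/9004  =  0.00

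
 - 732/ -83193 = 244/27731 =0.01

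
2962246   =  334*8869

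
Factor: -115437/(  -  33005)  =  717/205 = 3^1*5^(-1 )*41^( - 1)*239^1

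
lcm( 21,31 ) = 651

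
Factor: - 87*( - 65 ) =3^1*5^1*13^1*29^1 = 5655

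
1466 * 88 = 129008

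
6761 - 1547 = 5214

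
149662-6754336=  - 6604674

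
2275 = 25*91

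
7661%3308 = 1045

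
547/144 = 547/144=3.80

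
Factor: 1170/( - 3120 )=- 3/8 = - 2^( - 3)*3^1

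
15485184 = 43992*352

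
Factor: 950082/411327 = 2^1*3^( - 1)*6529^ ( - 1)*22621^1 = 45242/19587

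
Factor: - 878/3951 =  - 2/9 = - 2^1 * 3^ (  -  2)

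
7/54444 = 7/54444 = 0.00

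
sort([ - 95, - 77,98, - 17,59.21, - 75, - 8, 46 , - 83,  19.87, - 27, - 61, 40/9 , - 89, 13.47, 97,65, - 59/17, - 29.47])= [ - 95,  -  89, - 83,-77, - 75, - 61, - 29.47, - 27,-17, - 8,  -  59/17,40/9, 13.47,  19.87,46, 59.21,65,  97, 98]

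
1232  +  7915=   9147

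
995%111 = 107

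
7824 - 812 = 7012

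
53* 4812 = 255036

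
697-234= 463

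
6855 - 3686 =3169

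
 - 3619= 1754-5373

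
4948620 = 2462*2010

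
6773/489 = 6773/489 =13.85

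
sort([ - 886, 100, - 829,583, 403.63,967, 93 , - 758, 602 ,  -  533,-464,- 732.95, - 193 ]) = [ - 886, - 829 , - 758, - 732.95,-533, -464 , - 193,93,100, 403.63, 583,602,967 ] 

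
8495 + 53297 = 61792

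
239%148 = 91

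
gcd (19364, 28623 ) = 47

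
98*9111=892878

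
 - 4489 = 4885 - 9374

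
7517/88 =85+ 37/88 = 85.42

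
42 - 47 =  - 5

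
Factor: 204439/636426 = 2^ ( - 1 )*3^( - 2 ) * 7^(- 1 )*5051^ ( - 1)*204439^1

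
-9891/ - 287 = 1413/41 = 34.46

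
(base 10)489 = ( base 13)2B8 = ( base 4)13221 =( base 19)16E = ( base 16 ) 1e9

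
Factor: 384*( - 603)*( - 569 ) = 131753088 = 2^7*3^3*67^1*569^1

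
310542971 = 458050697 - 147507726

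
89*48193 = 4289177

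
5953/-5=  - 5953/5  =  - 1190.60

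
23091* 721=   16648611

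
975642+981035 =1956677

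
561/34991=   51/3181 = 0.02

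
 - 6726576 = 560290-7286866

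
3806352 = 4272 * 891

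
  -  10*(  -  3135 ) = 31350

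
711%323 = 65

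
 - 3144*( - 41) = 128904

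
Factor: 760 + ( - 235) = 525 =3^1 * 5^2*7^1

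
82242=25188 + 57054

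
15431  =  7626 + 7805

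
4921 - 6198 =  - 1277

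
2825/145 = 565/29 = 19.48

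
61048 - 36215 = 24833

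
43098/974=21549/487 =44.25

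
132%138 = 132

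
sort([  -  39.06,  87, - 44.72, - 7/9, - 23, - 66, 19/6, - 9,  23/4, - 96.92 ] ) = [-96.92, - 66, - 44.72,-39.06, - 23, - 9 , - 7/9,19/6, 23/4,87 ] 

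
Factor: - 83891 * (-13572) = 2^2*3^2*13^1*29^1*83891^1   =  1138568652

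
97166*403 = 39157898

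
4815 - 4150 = 665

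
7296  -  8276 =  -  980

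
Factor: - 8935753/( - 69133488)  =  2^ ( - 4 )*3^ (-1)*23^1*137^ (-1 )*443^1 * 877^1 *10513^(  -  1 )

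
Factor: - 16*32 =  - 2^9 = - 512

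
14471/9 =14471/9 = 1607.89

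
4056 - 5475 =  - 1419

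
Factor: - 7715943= - 3^2*17^1*29^1*37^1*47^1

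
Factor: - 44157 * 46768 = - 2^4*3^1*37^1 *41^1 * 79^1*359^1 = - 2065134576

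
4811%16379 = 4811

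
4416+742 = 5158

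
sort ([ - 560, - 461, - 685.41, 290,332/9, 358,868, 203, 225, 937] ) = [ - 685.41 , - 560, - 461, 332/9, 203 , 225, 290,  358, 868,937] 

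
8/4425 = 8/4425 = 0.00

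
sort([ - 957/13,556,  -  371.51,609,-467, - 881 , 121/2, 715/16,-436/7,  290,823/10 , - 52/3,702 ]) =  [ - 881, - 467, - 371.51,-957/13,-436/7, - 52/3, 715/16, 121/2, 823/10, 290,  556, 609,  702]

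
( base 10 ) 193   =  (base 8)301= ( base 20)9d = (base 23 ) 89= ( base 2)11000001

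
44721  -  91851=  - 47130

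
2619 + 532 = 3151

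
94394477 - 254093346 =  - 159698869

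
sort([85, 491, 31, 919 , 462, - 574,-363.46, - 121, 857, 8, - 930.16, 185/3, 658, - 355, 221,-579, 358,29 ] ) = [ - 930.16, - 579, - 574,-363.46,  -  355, - 121, 8,29, 31 , 185/3, 85, 221,358,462,  491,658, 857,919]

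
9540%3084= 288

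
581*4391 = 2551171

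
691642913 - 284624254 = 407018659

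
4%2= 0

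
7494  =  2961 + 4533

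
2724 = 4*681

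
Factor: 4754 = 2^1*2377^1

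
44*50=2200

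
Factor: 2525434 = 2^1*1262717^1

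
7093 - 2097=4996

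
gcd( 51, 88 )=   1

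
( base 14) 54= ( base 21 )3b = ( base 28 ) 2I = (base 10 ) 74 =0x4A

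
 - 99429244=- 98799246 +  - 629998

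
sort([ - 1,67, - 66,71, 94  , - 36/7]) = [ - 66, - 36/7, - 1, 67, 71,94 ] 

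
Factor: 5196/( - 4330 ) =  - 6/5  =  - 2^1*3^1*5^( - 1)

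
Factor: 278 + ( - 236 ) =42=2^1*3^1*7^1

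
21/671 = 21/671 = 0.03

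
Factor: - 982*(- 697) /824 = 342227/412 =2^ ( - 2) * 17^1*41^1* 103^ ( - 1) * 491^1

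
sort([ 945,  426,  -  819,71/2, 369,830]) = [ - 819,71/2 , 369, 426, 830, 945] 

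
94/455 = 94/455 = 0.21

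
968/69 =14+ 2/69= 14.03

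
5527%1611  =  694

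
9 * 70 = 630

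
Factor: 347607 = 3^2*13^1*2971^1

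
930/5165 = 186/1033 = 0.18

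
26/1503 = 26/1503 = 0.02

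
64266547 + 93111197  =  157377744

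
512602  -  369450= 143152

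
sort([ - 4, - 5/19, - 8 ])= [ - 8, - 4, - 5/19 ]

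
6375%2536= 1303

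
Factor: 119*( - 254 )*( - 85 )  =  2^1* 5^1*7^1*17^2*127^1=2569210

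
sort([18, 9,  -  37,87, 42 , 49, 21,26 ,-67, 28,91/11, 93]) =[ - 67,- 37,91/11 , 9,18, 21, 26,28,42, 49,87, 93 ]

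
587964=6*97994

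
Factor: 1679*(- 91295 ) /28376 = -2^( - 3 )*5^1*19^1 *23^1 * 31^2*73^1*3547^( - 1 ) = - 153284305/28376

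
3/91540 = 3/91540 = 0.00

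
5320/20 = 266 = 266.00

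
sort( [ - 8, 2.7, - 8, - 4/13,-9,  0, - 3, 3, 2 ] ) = [ - 9, - 8,- 8, - 3  , - 4/13,0, 2, 2.7,3 ]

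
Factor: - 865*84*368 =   -  26738880 = -  2^6*3^1 * 5^1 * 7^1*23^1*173^1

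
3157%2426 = 731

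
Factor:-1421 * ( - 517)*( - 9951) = -7310571807 = -3^1*7^2 * 11^1*29^1*31^1*47^1 * 107^1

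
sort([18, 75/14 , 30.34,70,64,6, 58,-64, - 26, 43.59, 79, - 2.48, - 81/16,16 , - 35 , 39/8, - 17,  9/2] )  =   [ - 64, - 35 , - 26, - 17 , - 81/16, - 2.48,9/2, 39/8,75/14, 6,16,18,  30.34, 43.59,58,64,70,79 ] 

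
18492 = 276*67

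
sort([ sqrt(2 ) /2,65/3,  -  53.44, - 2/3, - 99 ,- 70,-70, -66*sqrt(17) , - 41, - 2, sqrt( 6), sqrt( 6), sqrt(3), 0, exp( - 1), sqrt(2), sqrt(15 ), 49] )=[ - 66*sqrt( 17) , -99, - 70, - 70, -53.44, - 41,-2, - 2/3, 0, exp ( - 1), sqrt(2)/2, sqrt( 2 ),sqrt(3), sqrt( 6 ), sqrt(6 ), sqrt(15 ),65/3 , 49] 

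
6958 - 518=6440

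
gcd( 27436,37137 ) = 1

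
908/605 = 908/605 = 1.50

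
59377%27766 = 3845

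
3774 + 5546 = 9320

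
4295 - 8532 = - 4237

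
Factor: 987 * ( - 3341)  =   - 3^1*7^1 * 13^1*47^1  *  257^1 = -3297567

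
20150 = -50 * ( - 403 ) 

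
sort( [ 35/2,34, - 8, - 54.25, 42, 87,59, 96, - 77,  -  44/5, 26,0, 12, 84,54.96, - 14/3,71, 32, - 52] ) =[ - 77, - 54.25, - 52,-44/5, - 8, - 14/3,  0,12, 35/2, 26, 32, 34, 42, 54.96,59, 71,84, 87, 96 ] 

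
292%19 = 7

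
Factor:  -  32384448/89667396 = -2^4 * 3^2*7^( - 1 )*13^( - 1)*101^( - 1) * 271^( - 1 )*6247^1 = - 899568/2490761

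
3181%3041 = 140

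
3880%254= 70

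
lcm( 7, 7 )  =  7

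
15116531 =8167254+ 6949277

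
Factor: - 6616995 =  - 3^1*5^1*7^1 * 11^1*17^1*337^1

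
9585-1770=7815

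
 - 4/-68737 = 4/68737 = 0.00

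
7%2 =1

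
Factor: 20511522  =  2^1*3^3*31^1*12253^1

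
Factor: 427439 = 427439^1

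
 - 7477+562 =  - 6915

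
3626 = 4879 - 1253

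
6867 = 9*763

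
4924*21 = 103404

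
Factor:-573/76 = -2^( - 2)*3^1*19^( - 1 )*191^1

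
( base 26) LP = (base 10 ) 571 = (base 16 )23B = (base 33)ha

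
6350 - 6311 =39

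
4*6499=25996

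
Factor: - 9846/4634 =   -  3^2*7^ (-1)*331^( - 1 ) *547^1 = - 4923/2317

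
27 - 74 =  - 47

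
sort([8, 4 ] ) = [ 4,8 ] 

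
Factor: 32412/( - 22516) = - 8103/5629=-3^1*13^( - 1)*37^1*73^1*433^( - 1) 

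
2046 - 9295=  - 7249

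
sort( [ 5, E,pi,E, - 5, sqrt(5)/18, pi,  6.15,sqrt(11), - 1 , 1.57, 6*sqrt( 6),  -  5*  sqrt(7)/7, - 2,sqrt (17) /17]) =[ -5 , - 2 , - 5*sqrt ( 7)/7,  -  1,  sqrt(5)/18,  sqrt( 17)/17,1.57,E,E,  pi,pi,  sqrt( 11), 5,  6.15,6*sqrt(6)]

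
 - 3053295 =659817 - 3713112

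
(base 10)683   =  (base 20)1e3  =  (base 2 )1010101011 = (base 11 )571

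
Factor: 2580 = 2^2*  3^1 * 5^1*43^1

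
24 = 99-75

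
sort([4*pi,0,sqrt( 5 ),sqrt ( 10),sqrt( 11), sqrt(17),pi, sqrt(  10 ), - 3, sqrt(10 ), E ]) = [ - 3,0, sqrt( 5 ),E, pi,sqrt (10),sqrt(10),sqrt ( 10),sqrt( 11 ),sqrt( 17 ),4*pi ] 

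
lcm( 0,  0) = 0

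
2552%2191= 361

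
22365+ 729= 23094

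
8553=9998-1445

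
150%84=66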